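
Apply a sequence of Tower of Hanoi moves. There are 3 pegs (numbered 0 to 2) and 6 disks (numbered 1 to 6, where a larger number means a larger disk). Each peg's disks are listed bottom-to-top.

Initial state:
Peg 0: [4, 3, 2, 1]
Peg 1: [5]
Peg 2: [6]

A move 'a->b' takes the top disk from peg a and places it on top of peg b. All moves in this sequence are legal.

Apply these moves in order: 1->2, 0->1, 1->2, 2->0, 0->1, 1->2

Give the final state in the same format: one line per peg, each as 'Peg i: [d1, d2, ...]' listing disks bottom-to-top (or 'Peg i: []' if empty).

Answer: Peg 0: [4, 3, 2]
Peg 1: []
Peg 2: [6, 5, 1]

Derivation:
After move 1 (1->2):
Peg 0: [4, 3, 2, 1]
Peg 1: []
Peg 2: [6, 5]

After move 2 (0->1):
Peg 0: [4, 3, 2]
Peg 1: [1]
Peg 2: [6, 5]

After move 3 (1->2):
Peg 0: [4, 3, 2]
Peg 1: []
Peg 2: [6, 5, 1]

After move 4 (2->0):
Peg 0: [4, 3, 2, 1]
Peg 1: []
Peg 2: [6, 5]

After move 5 (0->1):
Peg 0: [4, 3, 2]
Peg 1: [1]
Peg 2: [6, 5]

After move 6 (1->2):
Peg 0: [4, 3, 2]
Peg 1: []
Peg 2: [6, 5, 1]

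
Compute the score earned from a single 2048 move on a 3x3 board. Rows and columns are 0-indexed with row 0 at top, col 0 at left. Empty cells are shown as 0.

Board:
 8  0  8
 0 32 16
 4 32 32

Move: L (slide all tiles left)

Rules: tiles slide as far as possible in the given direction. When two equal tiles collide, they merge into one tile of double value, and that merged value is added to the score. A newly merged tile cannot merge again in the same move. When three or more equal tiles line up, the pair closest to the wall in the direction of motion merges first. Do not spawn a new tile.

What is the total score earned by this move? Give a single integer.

Answer: 80

Derivation:
Slide left:
row 0: [8, 0, 8] -> [16, 0, 0]  score +16 (running 16)
row 1: [0, 32, 16] -> [32, 16, 0]  score +0 (running 16)
row 2: [4, 32, 32] -> [4, 64, 0]  score +64 (running 80)
Board after move:
16  0  0
32 16  0
 4 64  0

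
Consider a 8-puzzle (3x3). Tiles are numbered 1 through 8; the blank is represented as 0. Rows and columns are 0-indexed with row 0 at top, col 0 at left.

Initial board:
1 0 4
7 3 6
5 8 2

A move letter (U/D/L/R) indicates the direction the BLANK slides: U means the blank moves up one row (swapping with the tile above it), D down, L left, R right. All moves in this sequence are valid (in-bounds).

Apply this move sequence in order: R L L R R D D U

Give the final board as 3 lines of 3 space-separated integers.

After move 1 (R):
1 4 0
7 3 6
5 8 2

After move 2 (L):
1 0 4
7 3 6
5 8 2

After move 3 (L):
0 1 4
7 3 6
5 8 2

After move 4 (R):
1 0 4
7 3 6
5 8 2

After move 5 (R):
1 4 0
7 3 6
5 8 2

After move 6 (D):
1 4 6
7 3 0
5 8 2

After move 7 (D):
1 4 6
7 3 2
5 8 0

After move 8 (U):
1 4 6
7 3 0
5 8 2

Answer: 1 4 6
7 3 0
5 8 2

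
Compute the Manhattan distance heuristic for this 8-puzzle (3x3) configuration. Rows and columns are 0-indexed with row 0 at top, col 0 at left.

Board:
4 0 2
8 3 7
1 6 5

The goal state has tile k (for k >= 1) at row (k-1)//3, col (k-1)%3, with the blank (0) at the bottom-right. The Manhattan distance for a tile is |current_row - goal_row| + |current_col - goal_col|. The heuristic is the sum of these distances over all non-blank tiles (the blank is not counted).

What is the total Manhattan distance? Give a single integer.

Tile 4: at (0,0), goal (1,0), distance |0-1|+|0-0| = 1
Tile 2: at (0,2), goal (0,1), distance |0-0|+|2-1| = 1
Tile 8: at (1,0), goal (2,1), distance |1-2|+|0-1| = 2
Tile 3: at (1,1), goal (0,2), distance |1-0|+|1-2| = 2
Tile 7: at (1,2), goal (2,0), distance |1-2|+|2-0| = 3
Tile 1: at (2,0), goal (0,0), distance |2-0|+|0-0| = 2
Tile 6: at (2,1), goal (1,2), distance |2-1|+|1-2| = 2
Tile 5: at (2,2), goal (1,1), distance |2-1|+|2-1| = 2
Sum: 1 + 1 + 2 + 2 + 3 + 2 + 2 + 2 = 15

Answer: 15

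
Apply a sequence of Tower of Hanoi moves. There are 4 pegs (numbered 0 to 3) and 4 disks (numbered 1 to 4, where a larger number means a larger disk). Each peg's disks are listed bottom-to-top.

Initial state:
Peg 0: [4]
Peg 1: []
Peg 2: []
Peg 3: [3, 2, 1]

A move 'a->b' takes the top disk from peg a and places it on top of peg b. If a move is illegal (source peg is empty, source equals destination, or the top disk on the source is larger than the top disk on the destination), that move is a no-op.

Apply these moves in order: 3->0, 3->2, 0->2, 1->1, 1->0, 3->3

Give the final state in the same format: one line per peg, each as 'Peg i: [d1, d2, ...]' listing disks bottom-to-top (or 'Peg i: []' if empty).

After move 1 (3->0):
Peg 0: [4, 1]
Peg 1: []
Peg 2: []
Peg 3: [3, 2]

After move 2 (3->2):
Peg 0: [4, 1]
Peg 1: []
Peg 2: [2]
Peg 3: [3]

After move 3 (0->2):
Peg 0: [4]
Peg 1: []
Peg 2: [2, 1]
Peg 3: [3]

After move 4 (1->1):
Peg 0: [4]
Peg 1: []
Peg 2: [2, 1]
Peg 3: [3]

After move 5 (1->0):
Peg 0: [4]
Peg 1: []
Peg 2: [2, 1]
Peg 3: [3]

After move 6 (3->3):
Peg 0: [4]
Peg 1: []
Peg 2: [2, 1]
Peg 3: [3]

Answer: Peg 0: [4]
Peg 1: []
Peg 2: [2, 1]
Peg 3: [3]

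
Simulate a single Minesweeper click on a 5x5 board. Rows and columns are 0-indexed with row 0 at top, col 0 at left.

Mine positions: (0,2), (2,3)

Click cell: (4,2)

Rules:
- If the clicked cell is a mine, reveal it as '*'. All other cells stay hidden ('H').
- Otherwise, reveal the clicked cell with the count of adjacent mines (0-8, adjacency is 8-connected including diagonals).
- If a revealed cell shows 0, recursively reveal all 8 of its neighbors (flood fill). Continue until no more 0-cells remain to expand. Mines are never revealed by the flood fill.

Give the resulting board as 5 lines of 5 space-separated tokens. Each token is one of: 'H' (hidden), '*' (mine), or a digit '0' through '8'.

0 1 H H H
0 1 2 H H
0 0 1 H H
0 0 1 1 1
0 0 0 0 0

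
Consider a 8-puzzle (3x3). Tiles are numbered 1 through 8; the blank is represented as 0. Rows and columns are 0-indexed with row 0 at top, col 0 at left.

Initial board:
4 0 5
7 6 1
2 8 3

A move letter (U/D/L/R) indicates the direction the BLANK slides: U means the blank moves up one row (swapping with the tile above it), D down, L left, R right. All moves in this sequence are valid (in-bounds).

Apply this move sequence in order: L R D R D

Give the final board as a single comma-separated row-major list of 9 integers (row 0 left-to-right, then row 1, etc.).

After move 1 (L):
0 4 5
7 6 1
2 8 3

After move 2 (R):
4 0 5
7 6 1
2 8 3

After move 3 (D):
4 6 5
7 0 1
2 8 3

After move 4 (R):
4 6 5
7 1 0
2 8 3

After move 5 (D):
4 6 5
7 1 3
2 8 0

Answer: 4, 6, 5, 7, 1, 3, 2, 8, 0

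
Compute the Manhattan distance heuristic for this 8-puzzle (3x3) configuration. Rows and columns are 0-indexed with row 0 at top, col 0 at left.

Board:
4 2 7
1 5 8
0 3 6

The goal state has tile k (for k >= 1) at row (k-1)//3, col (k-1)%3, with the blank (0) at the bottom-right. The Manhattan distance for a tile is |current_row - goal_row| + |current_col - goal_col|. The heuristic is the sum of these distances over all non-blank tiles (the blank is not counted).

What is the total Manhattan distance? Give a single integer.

Tile 4: (0,0)->(1,0) = 1
Tile 2: (0,1)->(0,1) = 0
Tile 7: (0,2)->(2,0) = 4
Tile 1: (1,0)->(0,0) = 1
Tile 5: (1,1)->(1,1) = 0
Tile 8: (1,2)->(2,1) = 2
Tile 3: (2,1)->(0,2) = 3
Tile 6: (2,2)->(1,2) = 1
Sum: 1 + 0 + 4 + 1 + 0 + 2 + 3 + 1 = 12

Answer: 12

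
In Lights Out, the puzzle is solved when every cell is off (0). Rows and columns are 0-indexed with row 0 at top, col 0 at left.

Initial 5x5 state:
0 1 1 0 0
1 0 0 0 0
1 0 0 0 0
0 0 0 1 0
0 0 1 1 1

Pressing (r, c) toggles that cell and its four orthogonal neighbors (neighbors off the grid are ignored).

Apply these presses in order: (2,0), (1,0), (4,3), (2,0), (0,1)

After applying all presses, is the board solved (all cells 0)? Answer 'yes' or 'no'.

After press 1 at (2,0):
0 1 1 0 0
0 0 0 0 0
0 1 0 0 0
1 0 0 1 0
0 0 1 1 1

After press 2 at (1,0):
1 1 1 0 0
1 1 0 0 0
1 1 0 0 0
1 0 0 1 0
0 0 1 1 1

After press 3 at (4,3):
1 1 1 0 0
1 1 0 0 0
1 1 0 0 0
1 0 0 0 0
0 0 0 0 0

After press 4 at (2,0):
1 1 1 0 0
0 1 0 0 0
0 0 0 0 0
0 0 0 0 0
0 0 0 0 0

After press 5 at (0,1):
0 0 0 0 0
0 0 0 0 0
0 0 0 0 0
0 0 0 0 0
0 0 0 0 0

Lights still on: 0

Answer: yes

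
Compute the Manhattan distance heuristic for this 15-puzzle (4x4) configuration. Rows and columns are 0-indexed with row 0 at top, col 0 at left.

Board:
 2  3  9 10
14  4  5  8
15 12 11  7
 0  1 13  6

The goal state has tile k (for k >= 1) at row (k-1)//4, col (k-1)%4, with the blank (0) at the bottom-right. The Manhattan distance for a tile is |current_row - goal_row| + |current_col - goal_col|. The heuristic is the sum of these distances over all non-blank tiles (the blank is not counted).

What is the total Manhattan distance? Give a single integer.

Tile 2: (0,0)->(0,1) = 1
Tile 3: (0,1)->(0,2) = 1
Tile 9: (0,2)->(2,0) = 4
Tile 10: (0,3)->(2,1) = 4
Tile 14: (1,0)->(3,1) = 3
Tile 4: (1,1)->(0,3) = 3
Tile 5: (1,2)->(1,0) = 2
Tile 8: (1,3)->(1,3) = 0
Tile 15: (2,0)->(3,2) = 3
Tile 12: (2,1)->(2,3) = 2
Tile 11: (2,2)->(2,2) = 0
Tile 7: (2,3)->(1,2) = 2
Tile 1: (3,1)->(0,0) = 4
Tile 13: (3,2)->(3,0) = 2
Tile 6: (3,3)->(1,1) = 4
Sum: 1 + 1 + 4 + 4 + 3 + 3 + 2 + 0 + 3 + 2 + 0 + 2 + 4 + 2 + 4 = 35

Answer: 35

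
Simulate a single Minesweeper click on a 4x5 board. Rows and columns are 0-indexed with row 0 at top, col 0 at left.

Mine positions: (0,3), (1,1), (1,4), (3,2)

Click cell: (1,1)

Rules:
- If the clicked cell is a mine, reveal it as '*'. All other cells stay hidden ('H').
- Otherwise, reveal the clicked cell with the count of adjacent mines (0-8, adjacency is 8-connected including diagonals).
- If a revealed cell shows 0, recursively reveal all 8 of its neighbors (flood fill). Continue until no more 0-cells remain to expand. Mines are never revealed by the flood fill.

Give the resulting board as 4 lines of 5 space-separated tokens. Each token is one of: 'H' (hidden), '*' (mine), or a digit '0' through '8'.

H H H H H
H * H H H
H H H H H
H H H H H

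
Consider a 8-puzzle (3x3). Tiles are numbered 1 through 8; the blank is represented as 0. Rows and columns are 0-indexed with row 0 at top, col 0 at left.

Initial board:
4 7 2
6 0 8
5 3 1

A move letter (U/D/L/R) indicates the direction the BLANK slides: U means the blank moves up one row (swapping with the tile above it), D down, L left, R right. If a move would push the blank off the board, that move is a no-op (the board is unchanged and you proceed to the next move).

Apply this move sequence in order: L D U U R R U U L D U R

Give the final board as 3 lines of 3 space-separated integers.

After move 1 (L):
4 7 2
0 6 8
5 3 1

After move 2 (D):
4 7 2
5 6 8
0 3 1

After move 3 (U):
4 7 2
0 6 8
5 3 1

After move 4 (U):
0 7 2
4 6 8
5 3 1

After move 5 (R):
7 0 2
4 6 8
5 3 1

After move 6 (R):
7 2 0
4 6 8
5 3 1

After move 7 (U):
7 2 0
4 6 8
5 3 1

After move 8 (U):
7 2 0
4 6 8
5 3 1

After move 9 (L):
7 0 2
4 6 8
5 3 1

After move 10 (D):
7 6 2
4 0 8
5 3 1

After move 11 (U):
7 0 2
4 6 8
5 3 1

After move 12 (R):
7 2 0
4 6 8
5 3 1

Answer: 7 2 0
4 6 8
5 3 1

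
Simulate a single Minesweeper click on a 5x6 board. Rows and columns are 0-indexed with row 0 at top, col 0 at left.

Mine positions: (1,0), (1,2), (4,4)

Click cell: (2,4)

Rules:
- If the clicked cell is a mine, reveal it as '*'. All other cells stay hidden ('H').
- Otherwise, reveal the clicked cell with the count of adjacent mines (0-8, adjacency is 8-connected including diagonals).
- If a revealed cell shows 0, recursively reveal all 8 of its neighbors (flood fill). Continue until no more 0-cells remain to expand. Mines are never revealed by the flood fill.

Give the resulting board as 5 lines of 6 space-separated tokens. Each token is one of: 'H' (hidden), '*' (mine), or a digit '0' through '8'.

H H H 1 0 0
H H H 1 0 0
H H H 1 0 0
H H H 1 1 1
H H H H H H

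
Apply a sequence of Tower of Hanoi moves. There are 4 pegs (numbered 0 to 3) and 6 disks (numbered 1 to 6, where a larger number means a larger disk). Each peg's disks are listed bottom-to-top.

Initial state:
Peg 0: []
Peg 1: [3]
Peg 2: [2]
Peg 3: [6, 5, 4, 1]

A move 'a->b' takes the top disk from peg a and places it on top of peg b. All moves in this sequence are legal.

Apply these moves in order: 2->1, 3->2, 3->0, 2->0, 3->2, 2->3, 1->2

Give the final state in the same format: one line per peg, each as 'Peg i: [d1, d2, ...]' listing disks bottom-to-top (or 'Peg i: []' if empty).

After move 1 (2->1):
Peg 0: []
Peg 1: [3, 2]
Peg 2: []
Peg 3: [6, 5, 4, 1]

After move 2 (3->2):
Peg 0: []
Peg 1: [3, 2]
Peg 2: [1]
Peg 3: [6, 5, 4]

After move 3 (3->0):
Peg 0: [4]
Peg 1: [3, 2]
Peg 2: [1]
Peg 3: [6, 5]

After move 4 (2->0):
Peg 0: [4, 1]
Peg 1: [3, 2]
Peg 2: []
Peg 3: [6, 5]

After move 5 (3->2):
Peg 0: [4, 1]
Peg 1: [3, 2]
Peg 2: [5]
Peg 3: [6]

After move 6 (2->3):
Peg 0: [4, 1]
Peg 1: [3, 2]
Peg 2: []
Peg 3: [6, 5]

After move 7 (1->2):
Peg 0: [4, 1]
Peg 1: [3]
Peg 2: [2]
Peg 3: [6, 5]

Answer: Peg 0: [4, 1]
Peg 1: [3]
Peg 2: [2]
Peg 3: [6, 5]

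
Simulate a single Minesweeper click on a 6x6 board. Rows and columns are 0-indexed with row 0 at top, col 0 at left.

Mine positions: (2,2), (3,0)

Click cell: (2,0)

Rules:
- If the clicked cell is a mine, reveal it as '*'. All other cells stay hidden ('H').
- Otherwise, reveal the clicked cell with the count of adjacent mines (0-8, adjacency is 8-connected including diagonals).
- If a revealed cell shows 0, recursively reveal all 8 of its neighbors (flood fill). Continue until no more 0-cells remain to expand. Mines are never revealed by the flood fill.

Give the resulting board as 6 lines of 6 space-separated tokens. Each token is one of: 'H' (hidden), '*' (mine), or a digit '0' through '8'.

H H H H H H
H H H H H H
1 H H H H H
H H H H H H
H H H H H H
H H H H H H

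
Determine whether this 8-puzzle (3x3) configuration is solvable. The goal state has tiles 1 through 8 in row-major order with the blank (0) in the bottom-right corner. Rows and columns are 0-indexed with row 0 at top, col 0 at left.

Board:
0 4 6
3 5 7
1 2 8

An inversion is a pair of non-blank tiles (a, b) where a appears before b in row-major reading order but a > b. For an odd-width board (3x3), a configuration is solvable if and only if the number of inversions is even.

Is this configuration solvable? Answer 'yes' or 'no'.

Answer: no

Derivation:
Inversions (pairs i<j in row-major order where tile[i] > tile[j] > 0): 13
13 is odd, so the puzzle is not solvable.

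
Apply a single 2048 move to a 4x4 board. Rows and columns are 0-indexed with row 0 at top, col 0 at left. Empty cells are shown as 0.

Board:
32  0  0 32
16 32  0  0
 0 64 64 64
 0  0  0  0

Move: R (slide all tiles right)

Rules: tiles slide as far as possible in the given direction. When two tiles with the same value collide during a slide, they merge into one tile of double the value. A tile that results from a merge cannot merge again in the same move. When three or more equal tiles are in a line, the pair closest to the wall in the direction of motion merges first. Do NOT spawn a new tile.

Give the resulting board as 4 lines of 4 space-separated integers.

Answer:   0   0   0  64
  0   0  16  32
  0   0  64 128
  0   0   0   0

Derivation:
Slide right:
row 0: [32, 0, 0, 32] -> [0, 0, 0, 64]
row 1: [16, 32, 0, 0] -> [0, 0, 16, 32]
row 2: [0, 64, 64, 64] -> [0, 0, 64, 128]
row 3: [0, 0, 0, 0] -> [0, 0, 0, 0]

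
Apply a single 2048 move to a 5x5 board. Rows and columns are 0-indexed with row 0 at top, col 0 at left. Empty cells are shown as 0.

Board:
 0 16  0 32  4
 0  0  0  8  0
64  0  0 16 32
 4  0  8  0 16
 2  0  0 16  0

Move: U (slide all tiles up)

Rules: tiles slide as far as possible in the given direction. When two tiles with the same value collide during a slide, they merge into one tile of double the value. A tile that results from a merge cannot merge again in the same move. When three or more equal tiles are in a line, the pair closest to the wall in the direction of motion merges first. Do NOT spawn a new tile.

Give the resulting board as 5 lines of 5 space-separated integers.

Answer: 64 16  8 32  4
 4  0  0  8 32
 2  0  0 32 16
 0  0  0  0  0
 0  0  0  0  0

Derivation:
Slide up:
col 0: [0, 0, 64, 4, 2] -> [64, 4, 2, 0, 0]
col 1: [16, 0, 0, 0, 0] -> [16, 0, 0, 0, 0]
col 2: [0, 0, 0, 8, 0] -> [8, 0, 0, 0, 0]
col 3: [32, 8, 16, 0, 16] -> [32, 8, 32, 0, 0]
col 4: [4, 0, 32, 16, 0] -> [4, 32, 16, 0, 0]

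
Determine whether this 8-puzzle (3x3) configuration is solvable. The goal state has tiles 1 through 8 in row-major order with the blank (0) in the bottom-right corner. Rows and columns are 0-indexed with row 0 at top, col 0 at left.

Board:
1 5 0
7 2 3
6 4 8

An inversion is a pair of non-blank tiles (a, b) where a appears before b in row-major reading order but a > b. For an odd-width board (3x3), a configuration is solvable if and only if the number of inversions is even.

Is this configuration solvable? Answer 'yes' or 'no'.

Answer: yes

Derivation:
Inversions (pairs i<j in row-major order where tile[i] > tile[j] > 0): 8
8 is even, so the puzzle is solvable.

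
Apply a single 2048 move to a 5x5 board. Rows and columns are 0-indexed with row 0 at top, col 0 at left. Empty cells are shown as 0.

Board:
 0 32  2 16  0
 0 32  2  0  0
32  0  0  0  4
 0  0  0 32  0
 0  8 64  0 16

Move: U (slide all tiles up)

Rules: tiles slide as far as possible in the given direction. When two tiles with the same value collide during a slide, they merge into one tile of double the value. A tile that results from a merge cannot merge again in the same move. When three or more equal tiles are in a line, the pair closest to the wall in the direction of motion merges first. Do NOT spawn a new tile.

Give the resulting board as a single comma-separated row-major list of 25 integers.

Slide up:
col 0: [0, 0, 32, 0, 0] -> [32, 0, 0, 0, 0]
col 1: [32, 32, 0, 0, 8] -> [64, 8, 0, 0, 0]
col 2: [2, 2, 0, 0, 64] -> [4, 64, 0, 0, 0]
col 3: [16, 0, 0, 32, 0] -> [16, 32, 0, 0, 0]
col 4: [0, 0, 4, 0, 16] -> [4, 16, 0, 0, 0]

Answer: 32, 64, 4, 16, 4, 0, 8, 64, 32, 16, 0, 0, 0, 0, 0, 0, 0, 0, 0, 0, 0, 0, 0, 0, 0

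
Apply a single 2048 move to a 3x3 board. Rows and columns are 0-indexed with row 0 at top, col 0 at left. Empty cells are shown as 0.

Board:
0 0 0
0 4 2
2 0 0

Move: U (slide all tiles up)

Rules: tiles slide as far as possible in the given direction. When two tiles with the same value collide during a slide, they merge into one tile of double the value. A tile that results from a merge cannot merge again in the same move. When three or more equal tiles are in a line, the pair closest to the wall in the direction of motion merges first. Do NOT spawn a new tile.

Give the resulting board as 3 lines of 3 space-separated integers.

Answer: 2 4 2
0 0 0
0 0 0

Derivation:
Slide up:
col 0: [0, 0, 2] -> [2, 0, 0]
col 1: [0, 4, 0] -> [4, 0, 0]
col 2: [0, 2, 0] -> [2, 0, 0]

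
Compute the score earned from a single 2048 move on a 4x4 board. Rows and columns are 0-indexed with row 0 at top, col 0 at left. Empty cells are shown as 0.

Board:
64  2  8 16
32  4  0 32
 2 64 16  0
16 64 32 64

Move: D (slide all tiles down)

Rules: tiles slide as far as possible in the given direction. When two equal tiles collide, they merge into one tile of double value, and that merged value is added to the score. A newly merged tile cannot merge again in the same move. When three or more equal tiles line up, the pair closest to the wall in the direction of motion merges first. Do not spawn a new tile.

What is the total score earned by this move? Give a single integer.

Slide down:
col 0: [64, 32, 2, 16] -> [64, 32, 2, 16]  score +0 (running 0)
col 1: [2, 4, 64, 64] -> [0, 2, 4, 128]  score +128 (running 128)
col 2: [8, 0, 16, 32] -> [0, 8, 16, 32]  score +0 (running 128)
col 3: [16, 32, 0, 64] -> [0, 16, 32, 64]  score +0 (running 128)
Board after move:
 64   0   0   0
 32   2   8  16
  2   4  16  32
 16 128  32  64

Answer: 128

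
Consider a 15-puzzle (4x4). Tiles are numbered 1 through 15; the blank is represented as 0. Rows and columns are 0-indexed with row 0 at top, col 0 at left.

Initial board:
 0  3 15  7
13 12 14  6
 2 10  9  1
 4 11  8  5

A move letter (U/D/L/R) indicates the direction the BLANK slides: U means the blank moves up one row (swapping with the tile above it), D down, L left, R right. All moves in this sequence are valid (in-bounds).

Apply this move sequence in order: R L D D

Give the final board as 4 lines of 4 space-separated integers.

Answer: 13  3 15  7
 2 12 14  6
 0 10  9  1
 4 11  8  5

Derivation:
After move 1 (R):
 3  0 15  7
13 12 14  6
 2 10  9  1
 4 11  8  5

After move 2 (L):
 0  3 15  7
13 12 14  6
 2 10  9  1
 4 11  8  5

After move 3 (D):
13  3 15  7
 0 12 14  6
 2 10  9  1
 4 11  8  5

After move 4 (D):
13  3 15  7
 2 12 14  6
 0 10  9  1
 4 11  8  5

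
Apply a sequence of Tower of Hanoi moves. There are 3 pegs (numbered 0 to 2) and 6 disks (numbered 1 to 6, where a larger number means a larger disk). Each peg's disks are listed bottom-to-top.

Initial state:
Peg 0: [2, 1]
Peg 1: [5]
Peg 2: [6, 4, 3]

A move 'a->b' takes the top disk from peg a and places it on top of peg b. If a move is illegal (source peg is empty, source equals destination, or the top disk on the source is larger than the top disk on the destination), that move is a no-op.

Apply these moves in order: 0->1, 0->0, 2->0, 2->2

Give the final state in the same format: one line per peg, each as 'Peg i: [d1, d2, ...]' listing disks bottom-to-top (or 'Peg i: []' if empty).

After move 1 (0->1):
Peg 0: [2]
Peg 1: [5, 1]
Peg 2: [6, 4, 3]

After move 2 (0->0):
Peg 0: [2]
Peg 1: [5, 1]
Peg 2: [6, 4, 3]

After move 3 (2->0):
Peg 0: [2]
Peg 1: [5, 1]
Peg 2: [6, 4, 3]

After move 4 (2->2):
Peg 0: [2]
Peg 1: [5, 1]
Peg 2: [6, 4, 3]

Answer: Peg 0: [2]
Peg 1: [5, 1]
Peg 2: [6, 4, 3]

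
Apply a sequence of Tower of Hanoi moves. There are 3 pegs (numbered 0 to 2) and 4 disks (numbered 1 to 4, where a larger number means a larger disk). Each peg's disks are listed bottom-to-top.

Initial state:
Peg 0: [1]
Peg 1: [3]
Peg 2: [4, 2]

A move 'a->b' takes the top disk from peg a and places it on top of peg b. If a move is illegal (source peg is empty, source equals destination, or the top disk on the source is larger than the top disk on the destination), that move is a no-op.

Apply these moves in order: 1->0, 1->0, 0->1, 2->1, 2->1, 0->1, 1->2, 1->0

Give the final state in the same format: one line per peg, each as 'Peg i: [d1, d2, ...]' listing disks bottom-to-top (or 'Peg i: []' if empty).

Answer: Peg 0: [3]
Peg 1: []
Peg 2: [4, 2, 1]

Derivation:
After move 1 (1->0):
Peg 0: [1]
Peg 1: [3]
Peg 2: [4, 2]

After move 2 (1->0):
Peg 0: [1]
Peg 1: [3]
Peg 2: [4, 2]

After move 3 (0->1):
Peg 0: []
Peg 1: [3, 1]
Peg 2: [4, 2]

After move 4 (2->1):
Peg 0: []
Peg 1: [3, 1]
Peg 2: [4, 2]

After move 5 (2->1):
Peg 0: []
Peg 1: [3, 1]
Peg 2: [4, 2]

After move 6 (0->1):
Peg 0: []
Peg 1: [3, 1]
Peg 2: [4, 2]

After move 7 (1->2):
Peg 0: []
Peg 1: [3]
Peg 2: [4, 2, 1]

After move 8 (1->0):
Peg 0: [3]
Peg 1: []
Peg 2: [4, 2, 1]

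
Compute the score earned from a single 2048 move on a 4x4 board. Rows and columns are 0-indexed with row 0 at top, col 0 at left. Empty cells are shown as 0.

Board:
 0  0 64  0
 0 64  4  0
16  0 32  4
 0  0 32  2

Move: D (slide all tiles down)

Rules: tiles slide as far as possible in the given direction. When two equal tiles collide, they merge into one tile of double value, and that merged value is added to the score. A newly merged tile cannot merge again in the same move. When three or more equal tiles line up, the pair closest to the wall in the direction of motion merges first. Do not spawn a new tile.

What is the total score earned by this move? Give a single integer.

Slide down:
col 0: [0, 0, 16, 0] -> [0, 0, 0, 16]  score +0 (running 0)
col 1: [0, 64, 0, 0] -> [0, 0, 0, 64]  score +0 (running 0)
col 2: [64, 4, 32, 32] -> [0, 64, 4, 64]  score +64 (running 64)
col 3: [0, 0, 4, 2] -> [0, 0, 4, 2]  score +0 (running 64)
Board after move:
 0  0  0  0
 0  0 64  0
 0  0  4  4
16 64 64  2

Answer: 64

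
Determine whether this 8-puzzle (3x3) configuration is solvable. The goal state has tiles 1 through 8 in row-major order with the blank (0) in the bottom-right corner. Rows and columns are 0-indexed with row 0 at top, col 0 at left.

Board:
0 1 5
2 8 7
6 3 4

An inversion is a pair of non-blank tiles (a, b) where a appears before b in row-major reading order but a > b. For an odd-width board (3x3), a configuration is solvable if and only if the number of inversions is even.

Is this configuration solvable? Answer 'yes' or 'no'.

Inversions (pairs i<j in row-major order where tile[i] > tile[j] > 0): 12
12 is even, so the puzzle is solvable.

Answer: yes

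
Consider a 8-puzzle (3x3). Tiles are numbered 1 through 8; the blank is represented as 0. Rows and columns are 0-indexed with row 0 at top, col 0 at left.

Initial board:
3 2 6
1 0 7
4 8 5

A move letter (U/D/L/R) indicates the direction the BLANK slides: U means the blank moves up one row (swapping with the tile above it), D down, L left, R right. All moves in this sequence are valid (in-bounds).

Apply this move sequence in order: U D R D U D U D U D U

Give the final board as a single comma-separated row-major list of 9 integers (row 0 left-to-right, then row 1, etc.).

Answer: 3, 2, 6, 1, 7, 0, 4, 8, 5

Derivation:
After move 1 (U):
3 0 6
1 2 7
4 8 5

After move 2 (D):
3 2 6
1 0 7
4 8 5

After move 3 (R):
3 2 6
1 7 0
4 8 5

After move 4 (D):
3 2 6
1 7 5
4 8 0

After move 5 (U):
3 2 6
1 7 0
4 8 5

After move 6 (D):
3 2 6
1 7 5
4 8 0

After move 7 (U):
3 2 6
1 7 0
4 8 5

After move 8 (D):
3 2 6
1 7 5
4 8 0

After move 9 (U):
3 2 6
1 7 0
4 8 5

After move 10 (D):
3 2 6
1 7 5
4 8 0

After move 11 (U):
3 2 6
1 7 0
4 8 5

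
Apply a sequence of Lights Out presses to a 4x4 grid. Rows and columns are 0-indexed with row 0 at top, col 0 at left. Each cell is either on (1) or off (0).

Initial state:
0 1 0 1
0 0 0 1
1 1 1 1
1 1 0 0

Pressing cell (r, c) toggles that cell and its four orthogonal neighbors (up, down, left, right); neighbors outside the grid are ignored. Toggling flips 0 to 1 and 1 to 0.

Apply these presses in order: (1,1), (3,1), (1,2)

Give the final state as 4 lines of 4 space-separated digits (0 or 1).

Answer: 0 0 1 1
1 0 0 0
1 1 0 1
0 0 1 0

Derivation:
After press 1 at (1,1):
0 0 0 1
1 1 1 1
1 0 1 1
1 1 0 0

After press 2 at (3,1):
0 0 0 1
1 1 1 1
1 1 1 1
0 0 1 0

After press 3 at (1,2):
0 0 1 1
1 0 0 0
1 1 0 1
0 0 1 0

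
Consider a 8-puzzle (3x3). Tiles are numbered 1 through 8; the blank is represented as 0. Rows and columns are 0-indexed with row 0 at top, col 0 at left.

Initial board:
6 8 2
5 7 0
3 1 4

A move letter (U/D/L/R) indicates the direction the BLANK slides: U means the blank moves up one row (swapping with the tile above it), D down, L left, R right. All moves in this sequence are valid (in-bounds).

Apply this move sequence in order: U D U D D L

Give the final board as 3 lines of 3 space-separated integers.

Answer: 6 8 2
5 7 4
3 0 1

Derivation:
After move 1 (U):
6 8 0
5 7 2
3 1 4

After move 2 (D):
6 8 2
5 7 0
3 1 4

After move 3 (U):
6 8 0
5 7 2
3 1 4

After move 4 (D):
6 8 2
5 7 0
3 1 4

After move 5 (D):
6 8 2
5 7 4
3 1 0

After move 6 (L):
6 8 2
5 7 4
3 0 1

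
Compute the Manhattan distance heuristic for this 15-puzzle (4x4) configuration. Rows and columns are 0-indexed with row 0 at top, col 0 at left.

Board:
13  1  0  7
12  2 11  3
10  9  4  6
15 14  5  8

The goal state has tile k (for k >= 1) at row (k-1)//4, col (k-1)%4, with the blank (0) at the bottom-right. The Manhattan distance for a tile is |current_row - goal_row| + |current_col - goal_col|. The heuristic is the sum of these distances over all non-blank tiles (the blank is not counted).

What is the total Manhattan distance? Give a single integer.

Answer: 30

Derivation:
Tile 13: (0,0)->(3,0) = 3
Tile 1: (0,1)->(0,0) = 1
Tile 7: (0,3)->(1,2) = 2
Tile 12: (1,0)->(2,3) = 4
Tile 2: (1,1)->(0,1) = 1
Tile 11: (1,2)->(2,2) = 1
Tile 3: (1,3)->(0,2) = 2
Tile 10: (2,0)->(2,1) = 1
Tile 9: (2,1)->(2,0) = 1
Tile 4: (2,2)->(0,3) = 3
Tile 6: (2,3)->(1,1) = 3
Tile 15: (3,0)->(3,2) = 2
Tile 14: (3,1)->(3,1) = 0
Tile 5: (3,2)->(1,0) = 4
Tile 8: (3,3)->(1,3) = 2
Sum: 3 + 1 + 2 + 4 + 1 + 1 + 2 + 1 + 1 + 3 + 3 + 2 + 0 + 4 + 2 = 30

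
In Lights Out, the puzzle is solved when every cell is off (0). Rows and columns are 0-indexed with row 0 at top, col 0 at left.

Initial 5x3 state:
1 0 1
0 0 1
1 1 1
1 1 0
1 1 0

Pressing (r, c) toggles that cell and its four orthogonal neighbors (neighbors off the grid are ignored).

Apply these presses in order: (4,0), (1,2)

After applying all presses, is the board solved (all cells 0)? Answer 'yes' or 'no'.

Answer: no

Derivation:
After press 1 at (4,0):
1 0 1
0 0 1
1 1 1
0 1 0
0 0 0

After press 2 at (1,2):
1 0 0
0 1 0
1 1 0
0 1 0
0 0 0

Lights still on: 5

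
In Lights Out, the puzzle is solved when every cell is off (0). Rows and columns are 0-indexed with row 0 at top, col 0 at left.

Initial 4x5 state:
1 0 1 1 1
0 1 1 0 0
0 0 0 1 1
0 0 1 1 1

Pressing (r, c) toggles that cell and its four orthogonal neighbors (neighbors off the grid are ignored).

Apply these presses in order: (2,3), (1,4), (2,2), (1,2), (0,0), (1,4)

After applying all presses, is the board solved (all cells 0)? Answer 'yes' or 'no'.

Answer: no

Derivation:
After press 1 at (2,3):
1 0 1 1 1
0 1 1 1 0
0 0 1 0 0
0 0 1 0 1

After press 2 at (1,4):
1 0 1 1 0
0 1 1 0 1
0 0 1 0 1
0 0 1 0 1

After press 3 at (2,2):
1 0 1 1 0
0 1 0 0 1
0 1 0 1 1
0 0 0 0 1

After press 4 at (1,2):
1 0 0 1 0
0 0 1 1 1
0 1 1 1 1
0 0 0 0 1

After press 5 at (0,0):
0 1 0 1 0
1 0 1 1 1
0 1 1 1 1
0 0 0 0 1

After press 6 at (1,4):
0 1 0 1 1
1 0 1 0 0
0 1 1 1 0
0 0 0 0 1

Lights still on: 9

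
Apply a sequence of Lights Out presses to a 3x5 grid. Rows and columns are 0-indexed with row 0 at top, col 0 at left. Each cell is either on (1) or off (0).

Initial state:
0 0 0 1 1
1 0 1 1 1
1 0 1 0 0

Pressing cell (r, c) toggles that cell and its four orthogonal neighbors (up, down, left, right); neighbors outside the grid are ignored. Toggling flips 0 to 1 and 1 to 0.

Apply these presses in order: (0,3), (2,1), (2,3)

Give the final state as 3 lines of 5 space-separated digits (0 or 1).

After press 1 at (0,3):
0 0 1 0 0
1 0 1 0 1
1 0 1 0 0

After press 2 at (2,1):
0 0 1 0 0
1 1 1 0 1
0 1 0 0 0

After press 3 at (2,3):
0 0 1 0 0
1 1 1 1 1
0 1 1 1 1

Answer: 0 0 1 0 0
1 1 1 1 1
0 1 1 1 1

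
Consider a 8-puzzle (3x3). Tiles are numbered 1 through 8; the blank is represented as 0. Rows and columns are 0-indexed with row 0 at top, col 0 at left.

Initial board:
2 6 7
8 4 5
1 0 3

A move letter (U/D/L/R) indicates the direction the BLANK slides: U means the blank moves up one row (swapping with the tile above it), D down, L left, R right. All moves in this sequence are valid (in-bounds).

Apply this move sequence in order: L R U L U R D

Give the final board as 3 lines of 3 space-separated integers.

After move 1 (L):
2 6 7
8 4 5
0 1 3

After move 2 (R):
2 6 7
8 4 5
1 0 3

After move 3 (U):
2 6 7
8 0 5
1 4 3

After move 4 (L):
2 6 7
0 8 5
1 4 3

After move 5 (U):
0 6 7
2 8 5
1 4 3

After move 6 (R):
6 0 7
2 8 5
1 4 3

After move 7 (D):
6 8 7
2 0 5
1 4 3

Answer: 6 8 7
2 0 5
1 4 3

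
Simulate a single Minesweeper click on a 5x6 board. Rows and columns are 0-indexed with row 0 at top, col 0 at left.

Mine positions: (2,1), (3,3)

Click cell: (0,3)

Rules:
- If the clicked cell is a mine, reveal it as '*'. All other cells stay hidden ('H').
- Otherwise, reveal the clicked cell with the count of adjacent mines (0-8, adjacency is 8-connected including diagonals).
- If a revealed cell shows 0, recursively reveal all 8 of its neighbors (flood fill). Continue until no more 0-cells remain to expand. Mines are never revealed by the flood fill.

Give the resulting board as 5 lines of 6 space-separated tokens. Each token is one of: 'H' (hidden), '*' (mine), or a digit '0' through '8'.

0 0 0 0 0 0
1 1 1 0 0 0
H H 2 1 1 0
H H H H 1 0
H H H H 1 0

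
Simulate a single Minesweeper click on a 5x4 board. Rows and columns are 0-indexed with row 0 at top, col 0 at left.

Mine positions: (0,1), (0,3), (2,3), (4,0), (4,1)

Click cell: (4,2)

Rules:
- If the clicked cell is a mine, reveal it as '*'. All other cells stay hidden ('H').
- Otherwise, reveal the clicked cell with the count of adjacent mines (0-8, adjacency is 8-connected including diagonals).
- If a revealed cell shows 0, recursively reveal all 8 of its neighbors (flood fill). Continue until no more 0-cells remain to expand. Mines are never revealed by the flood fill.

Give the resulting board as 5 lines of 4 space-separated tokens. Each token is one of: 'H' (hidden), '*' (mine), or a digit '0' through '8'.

H H H H
H H H H
H H H H
H H H H
H H 1 H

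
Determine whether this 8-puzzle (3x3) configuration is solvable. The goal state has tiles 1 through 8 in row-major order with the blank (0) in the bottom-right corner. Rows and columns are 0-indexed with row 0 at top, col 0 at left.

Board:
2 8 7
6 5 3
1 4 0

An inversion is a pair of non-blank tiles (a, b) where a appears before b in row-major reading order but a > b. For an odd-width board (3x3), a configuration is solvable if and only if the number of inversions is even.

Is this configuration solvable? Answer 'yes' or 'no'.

Answer: yes

Derivation:
Inversions (pairs i<j in row-major order where tile[i] > tile[j] > 0): 20
20 is even, so the puzzle is solvable.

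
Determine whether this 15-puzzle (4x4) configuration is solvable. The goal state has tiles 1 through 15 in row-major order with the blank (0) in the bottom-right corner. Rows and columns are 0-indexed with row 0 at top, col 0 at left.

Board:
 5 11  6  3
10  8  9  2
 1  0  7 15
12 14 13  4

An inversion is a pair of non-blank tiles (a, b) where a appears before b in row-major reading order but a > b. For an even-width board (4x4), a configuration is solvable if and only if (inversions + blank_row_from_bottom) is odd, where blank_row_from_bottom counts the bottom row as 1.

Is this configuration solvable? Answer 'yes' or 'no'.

Answer: yes

Derivation:
Inversions: 43
Blank is in row 2 (0-indexed from top), which is row 2 counting from the bottom (bottom = 1).
43 + 2 = 45, which is odd, so the puzzle is solvable.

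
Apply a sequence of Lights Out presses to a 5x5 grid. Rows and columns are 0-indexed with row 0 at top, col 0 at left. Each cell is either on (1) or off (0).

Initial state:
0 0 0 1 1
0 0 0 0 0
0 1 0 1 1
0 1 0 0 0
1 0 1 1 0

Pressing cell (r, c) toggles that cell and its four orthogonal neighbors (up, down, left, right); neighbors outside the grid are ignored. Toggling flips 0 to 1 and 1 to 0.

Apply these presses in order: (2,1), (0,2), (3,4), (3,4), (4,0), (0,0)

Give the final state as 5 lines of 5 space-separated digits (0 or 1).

Answer: 1 0 1 0 1
1 1 1 0 0
1 0 1 1 1
1 0 0 0 0
0 1 1 1 0

Derivation:
After press 1 at (2,1):
0 0 0 1 1
0 1 0 0 0
1 0 1 1 1
0 0 0 0 0
1 0 1 1 0

After press 2 at (0,2):
0 1 1 0 1
0 1 1 0 0
1 0 1 1 1
0 0 0 0 0
1 0 1 1 0

After press 3 at (3,4):
0 1 1 0 1
0 1 1 0 0
1 0 1 1 0
0 0 0 1 1
1 0 1 1 1

After press 4 at (3,4):
0 1 1 0 1
0 1 1 0 0
1 0 1 1 1
0 0 0 0 0
1 0 1 1 0

After press 5 at (4,0):
0 1 1 0 1
0 1 1 0 0
1 0 1 1 1
1 0 0 0 0
0 1 1 1 0

After press 6 at (0,0):
1 0 1 0 1
1 1 1 0 0
1 0 1 1 1
1 0 0 0 0
0 1 1 1 0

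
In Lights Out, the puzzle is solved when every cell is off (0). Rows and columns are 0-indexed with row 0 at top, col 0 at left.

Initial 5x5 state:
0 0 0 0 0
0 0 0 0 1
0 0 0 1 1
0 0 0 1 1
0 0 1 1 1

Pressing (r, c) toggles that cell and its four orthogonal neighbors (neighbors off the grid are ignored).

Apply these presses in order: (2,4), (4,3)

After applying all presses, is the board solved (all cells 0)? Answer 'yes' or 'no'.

After press 1 at (2,4):
0 0 0 0 0
0 0 0 0 0
0 0 0 0 0
0 0 0 1 0
0 0 1 1 1

After press 2 at (4,3):
0 0 0 0 0
0 0 0 0 0
0 0 0 0 0
0 0 0 0 0
0 0 0 0 0

Lights still on: 0

Answer: yes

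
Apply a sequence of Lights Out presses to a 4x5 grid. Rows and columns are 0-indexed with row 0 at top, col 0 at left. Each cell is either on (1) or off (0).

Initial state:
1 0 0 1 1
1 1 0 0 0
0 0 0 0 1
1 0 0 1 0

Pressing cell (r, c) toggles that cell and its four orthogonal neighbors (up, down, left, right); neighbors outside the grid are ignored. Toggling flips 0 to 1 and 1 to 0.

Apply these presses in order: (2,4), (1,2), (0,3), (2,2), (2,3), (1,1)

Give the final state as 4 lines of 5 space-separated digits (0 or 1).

Answer: 1 1 0 0 0
0 1 1 1 1
0 0 1 1 1
1 0 1 0 1

Derivation:
After press 1 at (2,4):
1 0 0 1 1
1 1 0 0 1
0 0 0 1 0
1 0 0 1 1

After press 2 at (1,2):
1 0 1 1 1
1 0 1 1 1
0 0 1 1 0
1 0 0 1 1

After press 3 at (0,3):
1 0 0 0 0
1 0 1 0 1
0 0 1 1 0
1 0 0 1 1

After press 4 at (2,2):
1 0 0 0 0
1 0 0 0 1
0 1 0 0 0
1 0 1 1 1

After press 5 at (2,3):
1 0 0 0 0
1 0 0 1 1
0 1 1 1 1
1 0 1 0 1

After press 6 at (1,1):
1 1 0 0 0
0 1 1 1 1
0 0 1 1 1
1 0 1 0 1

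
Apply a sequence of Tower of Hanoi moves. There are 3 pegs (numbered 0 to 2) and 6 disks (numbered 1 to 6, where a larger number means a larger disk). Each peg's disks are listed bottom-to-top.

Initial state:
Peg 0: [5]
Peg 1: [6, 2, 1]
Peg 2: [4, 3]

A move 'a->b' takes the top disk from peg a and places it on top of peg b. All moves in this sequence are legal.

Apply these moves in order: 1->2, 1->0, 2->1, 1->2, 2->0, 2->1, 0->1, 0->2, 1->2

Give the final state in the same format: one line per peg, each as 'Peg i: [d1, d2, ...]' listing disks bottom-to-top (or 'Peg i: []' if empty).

Answer: Peg 0: [5]
Peg 1: [6, 3]
Peg 2: [4, 2, 1]

Derivation:
After move 1 (1->2):
Peg 0: [5]
Peg 1: [6, 2]
Peg 2: [4, 3, 1]

After move 2 (1->0):
Peg 0: [5, 2]
Peg 1: [6]
Peg 2: [4, 3, 1]

After move 3 (2->1):
Peg 0: [5, 2]
Peg 1: [6, 1]
Peg 2: [4, 3]

After move 4 (1->2):
Peg 0: [5, 2]
Peg 1: [6]
Peg 2: [4, 3, 1]

After move 5 (2->0):
Peg 0: [5, 2, 1]
Peg 1: [6]
Peg 2: [4, 3]

After move 6 (2->1):
Peg 0: [5, 2, 1]
Peg 1: [6, 3]
Peg 2: [4]

After move 7 (0->1):
Peg 0: [5, 2]
Peg 1: [6, 3, 1]
Peg 2: [4]

After move 8 (0->2):
Peg 0: [5]
Peg 1: [6, 3, 1]
Peg 2: [4, 2]

After move 9 (1->2):
Peg 0: [5]
Peg 1: [6, 3]
Peg 2: [4, 2, 1]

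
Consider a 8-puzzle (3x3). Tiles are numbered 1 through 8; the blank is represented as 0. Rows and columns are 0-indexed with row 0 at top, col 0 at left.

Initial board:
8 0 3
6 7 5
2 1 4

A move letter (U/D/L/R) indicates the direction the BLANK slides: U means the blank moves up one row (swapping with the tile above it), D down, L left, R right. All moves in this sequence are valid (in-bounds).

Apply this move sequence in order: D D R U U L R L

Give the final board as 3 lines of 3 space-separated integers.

Answer: 8 0 7
6 1 3
2 4 5

Derivation:
After move 1 (D):
8 7 3
6 0 5
2 1 4

After move 2 (D):
8 7 3
6 1 5
2 0 4

After move 3 (R):
8 7 3
6 1 5
2 4 0

After move 4 (U):
8 7 3
6 1 0
2 4 5

After move 5 (U):
8 7 0
6 1 3
2 4 5

After move 6 (L):
8 0 7
6 1 3
2 4 5

After move 7 (R):
8 7 0
6 1 3
2 4 5

After move 8 (L):
8 0 7
6 1 3
2 4 5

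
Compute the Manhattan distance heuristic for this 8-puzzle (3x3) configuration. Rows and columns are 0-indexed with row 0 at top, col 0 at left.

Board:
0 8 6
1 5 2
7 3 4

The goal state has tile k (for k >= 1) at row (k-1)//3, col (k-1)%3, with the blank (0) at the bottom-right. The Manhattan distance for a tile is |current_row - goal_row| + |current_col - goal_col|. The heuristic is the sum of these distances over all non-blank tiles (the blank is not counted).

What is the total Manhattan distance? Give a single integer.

Tile 8: at (0,1), goal (2,1), distance |0-2|+|1-1| = 2
Tile 6: at (0,2), goal (1,2), distance |0-1|+|2-2| = 1
Tile 1: at (1,0), goal (0,0), distance |1-0|+|0-0| = 1
Tile 5: at (1,1), goal (1,1), distance |1-1|+|1-1| = 0
Tile 2: at (1,2), goal (0,1), distance |1-0|+|2-1| = 2
Tile 7: at (2,0), goal (2,0), distance |2-2|+|0-0| = 0
Tile 3: at (2,1), goal (0,2), distance |2-0|+|1-2| = 3
Tile 4: at (2,2), goal (1,0), distance |2-1|+|2-0| = 3
Sum: 2 + 1 + 1 + 0 + 2 + 0 + 3 + 3 = 12

Answer: 12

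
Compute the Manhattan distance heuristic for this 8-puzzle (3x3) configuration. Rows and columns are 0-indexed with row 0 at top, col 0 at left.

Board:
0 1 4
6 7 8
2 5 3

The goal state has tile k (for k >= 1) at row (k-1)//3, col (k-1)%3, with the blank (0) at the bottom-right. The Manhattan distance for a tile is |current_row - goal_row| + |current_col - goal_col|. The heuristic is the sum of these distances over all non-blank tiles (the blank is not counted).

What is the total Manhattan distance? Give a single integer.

Tile 1: (0,1)->(0,0) = 1
Tile 4: (0,2)->(1,0) = 3
Tile 6: (1,0)->(1,2) = 2
Tile 7: (1,1)->(2,0) = 2
Tile 8: (1,2)->(2,1) = 2
Tile 2: (2,0)->(0,1) = 3
Tile 5: (2,1)->(1,1) = 1
Tile 3: (2,2)->(0,2) = 2
Sum: 1 + 3 + 2 + 2 + 2 + 3 + 1 + 2 = 16

Answer: 16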